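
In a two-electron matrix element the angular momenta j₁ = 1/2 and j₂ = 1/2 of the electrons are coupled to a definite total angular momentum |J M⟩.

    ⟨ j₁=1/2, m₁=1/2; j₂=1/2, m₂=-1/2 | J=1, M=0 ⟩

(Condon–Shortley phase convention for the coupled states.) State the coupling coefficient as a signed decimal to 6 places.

triangle: 0!*1!*1!/3! = 1/6
(j±m)!: 1!*0!*0!*1!*1!*1! = 1
prefactor² = (2J+1)*Δ*N² = 1/2
  k=0: +1/(0!*0!*0!*0!*1!*1!) = 1
Σ = 1  ⇒  CG² = 1/2*1² = 1/2
CG = +√(1/2) = +0.707107

+√(1/2) = +0.707107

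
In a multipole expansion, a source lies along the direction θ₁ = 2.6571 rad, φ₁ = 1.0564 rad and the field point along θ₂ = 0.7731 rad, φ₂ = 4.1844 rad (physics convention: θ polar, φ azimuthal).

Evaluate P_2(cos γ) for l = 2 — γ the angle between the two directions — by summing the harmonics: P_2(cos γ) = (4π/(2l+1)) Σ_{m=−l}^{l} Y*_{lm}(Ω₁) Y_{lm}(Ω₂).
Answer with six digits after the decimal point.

Term-by-term m-sum for l=2 (normalisation 4π/5 = 2.513274):
  m=-2: (-0.04323 + 0.07179j) × (-0.09276 - 0.16397j) = 0.01578 + 0.00043j  (running Σ = 0.01578 + 0.00043j)
  m=-1: (-0.15666 - 0.27720j) × (-0.19454 + 0.33357j) = 0.12295 + 0.00167j  (running Σ = 0.13873 + 0.00210j)
  m=0: (0.42553 + 0.00000j) × (0.16933 + 0.00000j) = 0.07205 + 0.00000j  (running Σ = 0.21078 + 0.00210j)
  m=1: (0.15666 - 0.27720j) × (0.19454 + 0.33357j) = 0.12295 - 0.00167j  (running Σ = 0.33373 + 0.00043j)
  m=2: (-0.04323 - 0.07179j) × (-0.09276 + 0.16397j) = 0.01578 - 0.00043j  (running Σ = 0.34951 + 0.00000j)
Σ over m = 0.34951 + 0.00000j; ×(4π/5) → 0.87840 + 0.00000j. Real part: 0.878403

0.878403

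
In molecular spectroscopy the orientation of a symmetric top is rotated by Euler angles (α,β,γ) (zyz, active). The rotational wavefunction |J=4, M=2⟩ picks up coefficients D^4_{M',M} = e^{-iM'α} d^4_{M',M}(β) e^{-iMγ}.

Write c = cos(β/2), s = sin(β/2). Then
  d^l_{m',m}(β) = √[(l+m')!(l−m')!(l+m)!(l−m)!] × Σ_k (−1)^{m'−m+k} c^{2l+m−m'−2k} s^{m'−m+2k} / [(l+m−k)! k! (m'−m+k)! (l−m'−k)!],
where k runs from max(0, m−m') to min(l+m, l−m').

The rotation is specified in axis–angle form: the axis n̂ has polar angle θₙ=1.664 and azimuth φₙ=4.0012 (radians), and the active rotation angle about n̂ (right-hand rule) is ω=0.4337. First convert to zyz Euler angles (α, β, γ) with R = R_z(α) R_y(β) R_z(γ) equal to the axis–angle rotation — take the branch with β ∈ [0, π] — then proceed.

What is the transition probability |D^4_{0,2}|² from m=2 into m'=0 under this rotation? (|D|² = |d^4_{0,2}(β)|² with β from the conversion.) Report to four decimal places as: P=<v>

Axis–angle → zyz. n̂ = (sinθₙcosφₙ, sinθₙsinφₙ, cosθₙ) = (-0.649902, -0.754298, -0.093069), ω = 0.4337.
R = I cosω + sinω [n̂]ₓ + (1−cosω) n̂n̂ᵀ gives
  R = [+0.946522, +0.084496, -0.311380; +0.006276, +0.960094, +0.279608; +0.322579, -0.266610, +0.908219]
β = atan2(√(R₁₃²+R₂₃²), R₃₃) = 0.431788; α = atan2(R₂₃, R₁₃) mod 2π = 2.409902; γ = atan2(R₃₂, −R₃₁) mod 2π = 3.832280
D^4_{0,2}(2.4099,0.4318,3.8323) = e^{-i·0·2.4099}·d^4_{0,2}(0.4318)·e^{-i·2·3.8323}. Compute d first:
With c≡cos(β/2)=0.976785 and s≡sin(β/2)=0.214221, N=[24·24·720·2]^{1/2}=910.735966
Admissible k: 2..4 (factorial args all ≥0)
  k=2: (−1)^0·910.7360/(96)·0.9768^6·0.2142^2 = +0.378128
  k=3: (−1)^1·910.7360/(36)·0.9768^4·0.2142^4 = -0.048499
  k=4: (−1)^2·910.7360/(96)·0.9768^2·0.2142^6 = +0.000875
d^4_{0,2}(0.4318) = +0.378128 -0.048499 +0.000875 = +0.330504
|D^4_{0,2}|² = |d^4_{0,2}(β)|² = (+0.330504)² = 0.109233 (the z-rotation phases have unit modulus)

P=0.1092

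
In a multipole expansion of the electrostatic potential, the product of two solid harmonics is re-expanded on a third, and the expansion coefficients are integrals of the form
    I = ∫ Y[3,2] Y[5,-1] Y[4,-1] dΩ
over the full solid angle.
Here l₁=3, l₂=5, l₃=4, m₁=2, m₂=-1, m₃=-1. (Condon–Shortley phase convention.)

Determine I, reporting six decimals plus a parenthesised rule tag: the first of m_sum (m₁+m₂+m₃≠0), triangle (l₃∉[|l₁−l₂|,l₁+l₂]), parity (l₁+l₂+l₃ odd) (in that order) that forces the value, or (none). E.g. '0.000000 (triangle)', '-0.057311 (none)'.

0.138239 (none)

Checks pass: Σm=0; 12 even; l₃=4∈[2,8].
(2·3+1)(2·5+1)(2·4+1) = 693
Δ: 4! 2! 6! / 13! → 1/180180
sum: t=1:−1/576 t=2:+1/144 t=3:−1/576 = 1/288
3j²(3 5 4; 0 0 0) = Δ·Π!·Σ² = 20/1001  (sign +1)
sum: t=0:+1/1152 t=1:−1/432 = -5/3456
3j²(3 5 4; 2 -1 -1) = Δ·Π!·Σ² = 625/36036  (sign +1)
combine: 4πI² = 693·20/1001·625/36036 = 3125/13013
take √, sign +1: I = 0.13823925
No selection rule forces the value: the integral is nonzero (none).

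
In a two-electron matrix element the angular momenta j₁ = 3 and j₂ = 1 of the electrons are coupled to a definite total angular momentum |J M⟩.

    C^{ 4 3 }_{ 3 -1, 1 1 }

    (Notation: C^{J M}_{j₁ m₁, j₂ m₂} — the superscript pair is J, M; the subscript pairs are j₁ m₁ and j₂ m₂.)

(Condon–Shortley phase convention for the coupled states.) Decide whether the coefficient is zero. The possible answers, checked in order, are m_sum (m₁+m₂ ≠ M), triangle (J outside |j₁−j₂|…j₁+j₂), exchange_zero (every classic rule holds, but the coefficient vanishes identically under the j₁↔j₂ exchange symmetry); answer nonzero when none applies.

m-sum: m₁+m₂ = -1+1 = 0, M = 3  ✗ ⇒ coefficient is 0

m_sum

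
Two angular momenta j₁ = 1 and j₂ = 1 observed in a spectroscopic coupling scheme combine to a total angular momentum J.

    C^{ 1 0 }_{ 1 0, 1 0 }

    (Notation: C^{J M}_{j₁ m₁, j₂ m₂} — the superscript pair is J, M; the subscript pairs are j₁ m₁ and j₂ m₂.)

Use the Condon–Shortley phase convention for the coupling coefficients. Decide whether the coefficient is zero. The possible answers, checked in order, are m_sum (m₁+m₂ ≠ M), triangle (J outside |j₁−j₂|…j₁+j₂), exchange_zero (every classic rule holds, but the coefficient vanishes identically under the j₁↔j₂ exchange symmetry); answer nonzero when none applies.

m-sum: m₁+m₂ = 0+0 = 0, M = 0  ✓
triangle: |j₁−j₂| = 0 ≤ J = 1 ≤ j₁+j₂ = 2  ✓
exchange: j₁=j₂ and m₁=m₂, and (−1)^(j₁+j₂−J) = (−1)^1 = −1 forces ⟨j₁m₁;j₂m₂|JM⟩ = −⟨j₂m₂;j₁m₁|JM⟩ = −⟨j₁m₁;j₂m₂|JM⟩ ⇒ the coefficient vanishes identically
Racah sum check: Σ_k collapses to 0 ⇒ CG = 0

exchange_zero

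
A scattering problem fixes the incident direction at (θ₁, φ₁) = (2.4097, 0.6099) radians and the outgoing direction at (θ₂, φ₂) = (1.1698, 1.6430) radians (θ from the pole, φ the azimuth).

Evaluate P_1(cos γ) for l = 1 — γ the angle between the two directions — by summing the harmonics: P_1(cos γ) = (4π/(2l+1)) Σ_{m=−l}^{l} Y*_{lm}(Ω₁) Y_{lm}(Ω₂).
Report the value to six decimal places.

Term-by-term m-sum for l=1 (normalisation 4π/3 = 4.188790):
  [-1]  conj(Y_{1,-1})(Ω₁) = 0.18926 + 0.13225j ; Y_{1,-1}(Ω₂) = -0.02295 - 0.31726j ; Δ = 0.03761 - 0.06308j
  [+0]  conj(Y_{1,0})(Ω₁) = -0.36348 + 0.00000j ; Y_{1,0}(Ω₂) = 0.19072 + 0.00000j ; Δ = -0.06932 + 0.00000j
  [+1]  conj(Y_{1,1})(Ω₁) = -0.18926 + 0.13225j ; Y_{1,1}(Ω₂) = 0.02295 - 0.31726j ; Δ = 0.03761 + 0.06308j
Total Σ_m = 0.00591 + 0.00000j. Multiply by 4.188790: 0.02474 + 0.00000j. P_1(cos γ) = 0.024739

0.024739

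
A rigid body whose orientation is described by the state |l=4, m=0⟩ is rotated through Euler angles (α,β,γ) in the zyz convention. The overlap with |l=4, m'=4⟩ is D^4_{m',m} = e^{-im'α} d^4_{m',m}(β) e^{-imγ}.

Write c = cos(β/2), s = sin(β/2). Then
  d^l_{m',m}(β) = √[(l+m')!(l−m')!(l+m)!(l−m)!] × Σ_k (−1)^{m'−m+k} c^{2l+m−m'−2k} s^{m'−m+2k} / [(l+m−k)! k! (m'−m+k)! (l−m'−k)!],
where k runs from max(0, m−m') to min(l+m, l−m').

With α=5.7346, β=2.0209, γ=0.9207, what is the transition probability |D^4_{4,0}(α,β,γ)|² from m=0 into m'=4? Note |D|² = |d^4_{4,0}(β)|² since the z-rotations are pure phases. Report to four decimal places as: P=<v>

Split into d^4_{4,0}(β=2.0209) × two z-phases.
With c≡cos(β/2)=0.531480 and s≡sin(β/2)=0.847071, N=[40320·1·24·24]^{1/2}=4819.161753
Admissible k: 0..0 (factorial args all ≥0)
  k=0: (−1)^4·4819.1618/(576)·0.5315^4·0.8471^4 = +0.343696
d^4_{4,0}(2.0209) = +0.343696
|D^4_{4,0}|² = |d^4_{4,0}(β)|² = (+0.343696)² = 0.118127 (the z-rotation phases have unit modulus)

P=0.1181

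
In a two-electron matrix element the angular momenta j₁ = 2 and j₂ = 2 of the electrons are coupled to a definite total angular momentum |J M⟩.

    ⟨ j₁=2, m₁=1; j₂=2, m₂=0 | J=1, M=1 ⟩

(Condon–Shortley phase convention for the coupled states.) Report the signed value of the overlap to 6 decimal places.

j₁+j₂−J=3  J+j₁−j₂=1  J−j₁+j₂=1  j₁+j₂+J+1=6
(j₁±m₁, j₂±m₂, J±M) = (3,1,2,2,2,0)
P² = 6/5
sum k=1..1:
  [1] −1/2 = -1/2
S = -1/2
C² = P²·S² = 3/10 ; C = -0.547723

−√(3/10) = -0.547723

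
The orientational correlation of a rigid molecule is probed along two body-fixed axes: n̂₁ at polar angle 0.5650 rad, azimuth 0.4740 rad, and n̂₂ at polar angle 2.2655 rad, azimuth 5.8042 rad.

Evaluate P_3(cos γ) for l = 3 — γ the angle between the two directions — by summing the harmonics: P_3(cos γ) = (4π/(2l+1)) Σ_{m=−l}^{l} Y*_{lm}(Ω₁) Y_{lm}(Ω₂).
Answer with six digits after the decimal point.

0.384472

Term-by-term m-sum for l=3 (normalisation 4π/7 = 1.795196):
  m=-3: Y*=(0.009494, 0.063331)  Y=(0.025244, 0.187484)  product (-0.011634, 0.003379)
  m=-2: Y*=(0.144335, 0.200984)  Y=(-0.222093, -0.315861)  product (0.031428, -0.090227)
  m=-1: Y*=(0.395158, 0.202719)  Y=(0.231139, 0.120036)  product (0.067003, 0.094289)
  m=+0: Y*=(0.178597, -0.000000)  Y=(0.227184, 0.000000)  product (0.040574, 0.000000)
  m=+1: Y*=(-0.395158, 0.202719)  Y=(-0.231139, 0.120036)  product (0.067003, -0.094289)
  m=+2: Y*=(0.144335, -0.200984)  Y=(-0.222093, 0.315861)  product (0.031428, 0.090227)
  m=+3: Y*=(-0.009494, 0.063331)  Y=(-0.025244, 0.187484)  product (-0.011634, -0.003379)
Σ over m = (0.214167, -0.000000); ×(4π/7) → (0.384472, -0.000000). Real part: 0.384472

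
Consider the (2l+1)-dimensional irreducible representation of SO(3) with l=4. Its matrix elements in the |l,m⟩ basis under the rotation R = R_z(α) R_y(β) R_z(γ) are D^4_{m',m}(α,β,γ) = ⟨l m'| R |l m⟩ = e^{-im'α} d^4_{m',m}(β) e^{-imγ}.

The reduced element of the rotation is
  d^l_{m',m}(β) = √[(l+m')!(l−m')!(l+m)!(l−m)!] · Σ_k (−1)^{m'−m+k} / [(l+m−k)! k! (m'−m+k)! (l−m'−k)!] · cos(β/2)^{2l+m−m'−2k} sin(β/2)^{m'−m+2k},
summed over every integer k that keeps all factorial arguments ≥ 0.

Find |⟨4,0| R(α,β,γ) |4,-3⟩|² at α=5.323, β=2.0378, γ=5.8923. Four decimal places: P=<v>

P=0.2247

First d^4_{0,-3}(β=2.0378), then the phase factors e^{-i(0)α} and e^{-i(-3)γ}:
With c≡cos(β/2)=0.524303 and s≡sin(β/2)=0.851532, N=[24·24·1·5040]^{1/2}=1703.830978
Admissible k: 0..1 (factorial args all ≥0)
  k=0: (−1)^3·1703.8310/(144)·0.5243^5·0.8515^3 = -0.289453
  k=1: (−1)^4·1703.8310/(144)·0.5243^3·0.8515^5 = +0.763511
d^4_{0,-3}(2.0378) = -0.289453 +0.763511 = +0.474058
|D^4_{0,-3}|² = |d^4_{0,-3}(β)|² = (+0.474058)² = 0.224731 (the z-rotation phases have unit modulus)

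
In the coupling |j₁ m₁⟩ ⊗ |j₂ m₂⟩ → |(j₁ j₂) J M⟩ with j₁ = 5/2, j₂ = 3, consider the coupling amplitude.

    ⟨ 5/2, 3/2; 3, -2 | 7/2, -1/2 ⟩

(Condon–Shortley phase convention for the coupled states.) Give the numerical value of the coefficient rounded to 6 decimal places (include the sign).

√[8·2!3!4!/10! · 4!1!1!5!3!4!] = √(9216/35)
  +(−1)^0/∏(0,2,1,1,2,3)! = 1/24  (running 1/24)
  +(−1)^1/∏(1,1,0,0,3,4)! = -1/144  (running 5/144)
⟨..|..⟩ = √(9216/35)·(5/144) = +0.563436

+√(20/63) ≈ +0.563436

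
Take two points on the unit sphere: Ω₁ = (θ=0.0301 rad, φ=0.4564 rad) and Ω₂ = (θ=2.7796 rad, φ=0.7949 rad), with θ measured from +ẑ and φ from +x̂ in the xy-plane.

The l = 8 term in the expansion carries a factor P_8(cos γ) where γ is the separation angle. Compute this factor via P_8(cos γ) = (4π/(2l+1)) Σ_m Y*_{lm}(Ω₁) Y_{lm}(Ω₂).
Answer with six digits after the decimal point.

-0.353373

Expand P_8 via completeness: Σ_{m} conj(Y_{8,m}) at Ω₁ times Y_{8,m} at Ω₂ —
  m=-8: Y*=-0.000000-0.000000i  Y=+0.000127-0.000010i  product -0.000000-0.000000i
  m=-7: Y*=-0.000000-0.000000i  Y=-0.001014-0.000887i  product +0.000000+0.000000i
  m=-6: Y*=-0.000000+0.000000i  Y=+0.000513+0.008984i  product -0.000000-0.000000i
  m=-5: Y*=-0.000000+0.000000i  Y=+0.028834-0.031713i  product +0.000000+0.000000i
  m=-4: Y*=-0.000003+0.000011i  Y=-0.148767+0.005657i  product +0.000000-0.000002i
  m=-3: Y*=+0.000076+0.000372i  Y=+0.266169+0.251411i  product -0.000073+0.000118i
  m=-2: Y*=+0.005689+0.007360i  Y=-0.010872-0.572029i  product +0.004148-0.003334i
  m=-1: Y*=+0.132255+0.064934i  Y=-0.256899+0.261828i  product -0.050978+0.017947i
  m=+0: Y*=+1.144215-0.000000i  Y=-0.335814+0.000000i  product -0.384244+0.000000i
  m=+1: Y*=-0.132255+0.064934i  Y=+0.256899+0.261828i  product -0.050978-0.017947i
  m=+2: Y*=+0.005689-0.007360i  Y=-0.010872+0.572029i  product +0.004148+0.003334i
  m=+3: Y*=-0.000076+0.000372i  Y=-0.266169+0.251411i  product -0.000073-0.000118i
  m=+4: Y*=-0.000003-0.000011i  Y=-0.148767-0.005657i  product +0.000000+0.000002i
  m=+5: Y*=+0.000000+0.000000i  Y=-0.028834-0.031713i  product +0.000000-0.000000i
  m=+6: Y*=-0.000000-0.000000i  Y=+0.000513-0.008984i  product -0.000000+0.000000i
  m=+7: Y*=+0.000000-0.000000i  Y=+0.001014-0.000887i  product +0.000000-0.000000i
  m=+8: Y*=-0.000000+0.000000i  Y=+0.000127+0.000010i  product -0.000000+0.000000i
Σ over m = -0.478049+0.000000i; ×(4π/17) → -0.353373+0.000000i. Real part: -0.353373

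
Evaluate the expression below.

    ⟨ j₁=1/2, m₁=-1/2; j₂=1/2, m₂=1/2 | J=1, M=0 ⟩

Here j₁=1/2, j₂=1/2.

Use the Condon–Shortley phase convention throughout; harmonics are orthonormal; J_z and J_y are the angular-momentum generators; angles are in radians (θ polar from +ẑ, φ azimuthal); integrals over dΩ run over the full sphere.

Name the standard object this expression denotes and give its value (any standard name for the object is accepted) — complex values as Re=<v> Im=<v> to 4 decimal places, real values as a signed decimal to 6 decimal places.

This is a Clebsch–Gordan (vector-coupling) coefficient.
j₁+j₂−J=0  J+j₁−j₂=1  J−j₁+j₂=1  j₁+j₂+J+1=3
(j₁±m₁, j₂±m₂, J±M) = (0,1,1,0,1,1)
P² = 1/2
sum k=0..0:
  [0] +1/1 = 1
S = 1
C² = P²·S² = 1/2 ; C = +0.707107

Clebsch–Gordan coefficient, +√(1/2) ≈ +0.707107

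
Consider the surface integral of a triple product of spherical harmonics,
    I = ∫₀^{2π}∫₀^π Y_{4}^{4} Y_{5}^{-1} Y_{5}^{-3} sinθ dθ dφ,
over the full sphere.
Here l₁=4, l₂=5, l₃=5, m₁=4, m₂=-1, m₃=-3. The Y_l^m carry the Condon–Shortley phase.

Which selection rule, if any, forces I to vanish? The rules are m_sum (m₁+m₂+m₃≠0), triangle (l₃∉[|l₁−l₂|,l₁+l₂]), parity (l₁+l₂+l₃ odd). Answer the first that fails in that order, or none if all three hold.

none

Σmᵢ = 0  ✓
l₃∈[|l₁−l₂|,l₁+l₂]=[1,9], have l₃=5  ✓
Σlᵢ = 14 ⇒ even  ✓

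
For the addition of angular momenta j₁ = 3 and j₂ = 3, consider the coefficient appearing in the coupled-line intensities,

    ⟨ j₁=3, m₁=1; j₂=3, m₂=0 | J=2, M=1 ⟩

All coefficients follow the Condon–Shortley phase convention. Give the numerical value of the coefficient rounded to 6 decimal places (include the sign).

triangle: 4!×2!×2!/9! = 96/362880
(j±m)!: 4!×2!×3!×3!×3!×1! = 10368
prefactor² = (2J+1)×Δ×N² = 96/7
  k=1: −1/(1!×3!×1!×2!×1!×0!) = -1/12
  k=2: +1/(2!×2!×0!×1!×2!×1!) = 1/8
Σ = 1/24  ⇒  CG² = 96/7×(1/24)² = 1/42
CG = +√(1/42) = +0.154303

+0.154303  (= +√(1/42))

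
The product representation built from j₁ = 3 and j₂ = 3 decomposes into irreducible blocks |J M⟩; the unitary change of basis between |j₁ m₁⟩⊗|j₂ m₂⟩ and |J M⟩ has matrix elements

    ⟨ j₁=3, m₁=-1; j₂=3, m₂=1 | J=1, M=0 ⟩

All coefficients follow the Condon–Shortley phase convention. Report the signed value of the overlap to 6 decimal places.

j₁+j₂−J=5  J+j₁−j₂=1  J−j₁+j₂=1  j₁+j₂+J+1=8
(j₁±m₁, j₂±m₂, J±M) = (2,4,4,2,1,1)
P² = 144/7
sum k=3..4:
  [3] −1/12 = -1/12
  [4] +1/24 = 1/24
S = -1/24
C² = P²·S² = 1/28 ; C = -0.188982

−√(1/28) ≈ -0.188982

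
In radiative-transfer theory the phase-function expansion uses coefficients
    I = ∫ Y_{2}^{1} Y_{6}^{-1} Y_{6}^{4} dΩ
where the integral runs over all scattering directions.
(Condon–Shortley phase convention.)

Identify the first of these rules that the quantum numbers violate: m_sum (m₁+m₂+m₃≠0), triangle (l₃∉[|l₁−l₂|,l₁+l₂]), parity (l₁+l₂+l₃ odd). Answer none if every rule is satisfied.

m_sum

m₁+m₂+m₃ = 1 − 1 + 4 = 4  ✗
triangle: |2−6|=4 ≤ l₃=6 ≤ 2+6=8
parity: l₁+l₂+l₃ = 14 is even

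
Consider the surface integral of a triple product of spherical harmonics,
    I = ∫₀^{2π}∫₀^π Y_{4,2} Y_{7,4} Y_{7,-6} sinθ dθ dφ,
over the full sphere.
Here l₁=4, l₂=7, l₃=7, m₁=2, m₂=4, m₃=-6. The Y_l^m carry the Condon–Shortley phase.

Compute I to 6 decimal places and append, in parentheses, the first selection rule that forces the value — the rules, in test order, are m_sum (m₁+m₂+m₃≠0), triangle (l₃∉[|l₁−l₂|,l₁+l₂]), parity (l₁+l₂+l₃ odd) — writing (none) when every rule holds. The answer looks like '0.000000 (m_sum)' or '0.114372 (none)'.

0.160865 (none)

Rules hold: Σm=0, L=18 even, 3≤7≤11.
N = 9·15·15 = 2025
Δ = 4!·4!·10!/19! = 1/58198140
Racah Σ t=0..4: t=0:+1/17418240 t=1:−1/622080 t=2:+1/230400 t=3:−1/622080 t=4:+1/17418240 = 1/806400
⇒ 3j(4 7 7; 0 0 0)² = 2268/230945, sgn -1
Racah Σ t=1..2: t=1:−1/130636800 t=2:+1/34836480 = 11/522547200
⇒ 3j(4 7 7; 2 4 -6)² = 1331/81396, sgn -1
4πI² = N·(3j₀)²·(3jₘ)² = 441045/1356277
I = +1·√(0.325188/4π) = 0.16086528
No selection rule forces the value: the integral is nonzero (none).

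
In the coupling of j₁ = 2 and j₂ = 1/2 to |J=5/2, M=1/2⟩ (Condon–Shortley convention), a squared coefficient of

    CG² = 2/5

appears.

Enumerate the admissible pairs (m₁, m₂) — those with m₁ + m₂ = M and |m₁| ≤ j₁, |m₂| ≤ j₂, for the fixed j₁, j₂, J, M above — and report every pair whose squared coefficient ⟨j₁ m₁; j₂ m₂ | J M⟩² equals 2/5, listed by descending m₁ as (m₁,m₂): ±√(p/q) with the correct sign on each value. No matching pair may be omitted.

Admissible pairs with m₁+m₂ = M = 1/2: (0,1/2), (1,-1/2)
  (m₁,m₂)=(1,-1/2): CG² = 2/5, CG = +√(2/5)   ← matches the target
  (m₁,m₂)=(0,1/2): CG² = 3/5, CG = +√(3/5)
Pairs with CG² = 2/5: (1,-1/2): +√(2/5)

(1,-1/2): +√(2/5)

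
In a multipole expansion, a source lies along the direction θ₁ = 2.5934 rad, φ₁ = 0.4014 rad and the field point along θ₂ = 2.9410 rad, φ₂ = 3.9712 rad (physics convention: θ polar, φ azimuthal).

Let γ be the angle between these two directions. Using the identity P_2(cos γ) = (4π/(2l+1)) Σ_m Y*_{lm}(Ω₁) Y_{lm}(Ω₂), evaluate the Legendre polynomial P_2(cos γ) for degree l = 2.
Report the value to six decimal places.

Term-by-term m-sum for l=2 (normalisation 4π/5 = 2.513274):
  term(m=-2) = (0.001054, -0.001215)   from Y*(Ω₁)=(0.072880, 0.075462), Y(Ω₂)=(-0.001354, -0.015275)
  term(m=-1) = (-0.047152, 0.021523)   from Y*(Ω₁)=(-0.316303, -0.134253), Y(Ω₂)=(0.101845, -0.111272)
  term(m=+0) = (0.221751, 0.000000)   from Y*(Ω₁)=(0.373809, -0.000000), Y(Ω₂)=(0.593219, 0.000000)
  term(m=+1) = (-0.047152, -0.021523)   from Y*(Ω₁)=(0.316303, -0.134253), Y(Ω₂)=(-0.101845, -0.111272)
  term(m=+2) = (0.001054, 0.001215)   from Y*(Ω₁)=(0.072880, -0.075462), Y(Ω₂)=(-0.001354, 0.015275)
Accumulated sum (0.129554, 0.000000); after 4π/(2l+1) scaling, (0.325605, 0.000000) ⇒ P_2 = 0.325605

0.325605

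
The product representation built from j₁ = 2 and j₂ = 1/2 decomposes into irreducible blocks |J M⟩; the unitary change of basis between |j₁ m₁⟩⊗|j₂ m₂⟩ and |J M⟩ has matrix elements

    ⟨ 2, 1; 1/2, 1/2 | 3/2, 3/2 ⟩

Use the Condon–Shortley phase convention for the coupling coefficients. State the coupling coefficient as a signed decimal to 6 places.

j₁+j₂−J=1  J+j₁−j₂=3  J−j₁+j₂=0  j₁+j₂+J+1=5
(j₁±m₁, j₂±m₂, J±M) = (3,1,1,0,3,0)
P² = 36/5
sum k=1..1:
  [1] −1/6 = -1/6
S = -1/6
C² = P²·S² = 1/5 ; C = -0.447214

-0.447214  (= −√(1/5))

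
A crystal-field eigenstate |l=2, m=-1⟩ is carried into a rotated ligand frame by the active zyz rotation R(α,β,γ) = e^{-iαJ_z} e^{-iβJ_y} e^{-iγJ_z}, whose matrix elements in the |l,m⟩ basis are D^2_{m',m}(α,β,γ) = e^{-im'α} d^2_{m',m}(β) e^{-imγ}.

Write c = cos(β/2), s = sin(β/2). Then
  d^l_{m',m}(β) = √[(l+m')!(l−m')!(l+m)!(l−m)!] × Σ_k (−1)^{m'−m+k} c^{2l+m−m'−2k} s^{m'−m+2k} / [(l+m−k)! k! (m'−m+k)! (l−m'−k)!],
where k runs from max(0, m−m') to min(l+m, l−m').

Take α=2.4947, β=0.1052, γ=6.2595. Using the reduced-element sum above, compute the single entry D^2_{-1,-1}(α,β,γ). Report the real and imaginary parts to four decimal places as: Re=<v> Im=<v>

Re=-0.7727 Im=0.6129

Split into d^2_{-1,-1}(β=0.1052) × two z-phases.
Half-angle: c=0.998617, s=0.052576. N=√(1·6·1·6)=6.000000
Admissible k: 0..1 (factorial args all ≥0)
  k=0: (−1)^0·6.0000/(6)·0.9986^4·0.0526^0 = +0.994479
  k=1: (−1)^1·6.0000/(2)·0.9986^2·0.0526^2 = -0.008270
d^2_{-1,-1}(0.1052) = +0.994479 -0.008270 = +0.986210
Attach z-rotation phases: D = e^{-i(-1)(2.4947)}·(+0.986210)·e^{-i(-1)(6.2595)} = -0.772658+0.612869i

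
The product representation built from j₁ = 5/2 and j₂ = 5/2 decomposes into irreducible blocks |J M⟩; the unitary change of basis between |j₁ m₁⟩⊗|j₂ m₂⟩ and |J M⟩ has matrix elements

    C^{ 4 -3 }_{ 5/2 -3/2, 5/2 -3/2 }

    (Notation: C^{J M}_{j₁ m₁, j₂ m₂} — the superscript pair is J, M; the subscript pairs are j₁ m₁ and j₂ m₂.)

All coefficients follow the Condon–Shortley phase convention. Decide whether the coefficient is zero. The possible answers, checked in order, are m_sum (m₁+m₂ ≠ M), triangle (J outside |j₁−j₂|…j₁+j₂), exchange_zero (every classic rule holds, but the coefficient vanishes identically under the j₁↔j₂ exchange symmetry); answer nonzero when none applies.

exchange_zero

m-sum: m₁+m₂ = -3/2+(-3/2) = -3, M = -3  ✓
triangle: |j₁−j₂| = 0 ≤ J = 4 ≤ j₁+j₂ = 5  ✓
exchange: j₁=j₂ and m₁=m₂, and (−1)^(j₁+j₂−J) = (−1)^1 = −1 forces ⟨j₁m₁;j₂m₂|JM⟩ = −⟨j₂m₂;j₁m₁|JM⟩ = −⟨j₁m₁;j₂m₂|JM⟩ ⇒ the coefficient vanishes identically
Racah sum check: Σ_k collapses to 0 ⇒ CG = 0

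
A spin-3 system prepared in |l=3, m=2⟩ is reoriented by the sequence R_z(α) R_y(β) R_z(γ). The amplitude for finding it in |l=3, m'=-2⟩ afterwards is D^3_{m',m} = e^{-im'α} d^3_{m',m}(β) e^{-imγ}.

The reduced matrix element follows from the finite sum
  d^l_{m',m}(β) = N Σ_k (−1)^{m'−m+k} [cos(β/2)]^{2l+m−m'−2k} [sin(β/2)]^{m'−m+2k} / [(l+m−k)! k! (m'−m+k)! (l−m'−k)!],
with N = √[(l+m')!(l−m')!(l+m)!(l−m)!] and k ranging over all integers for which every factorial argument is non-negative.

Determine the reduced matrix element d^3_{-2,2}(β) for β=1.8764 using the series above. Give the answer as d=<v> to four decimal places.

d^3_{-2,2}(β=1.8764) via the finite sum:
With c≡cos(β/2)=0.591241 and s≡sin(β/2)=0.806495, N=[1·120·120·1]^{1/2}=120.000000
k∈{4,5} keeps every argument non-negative
  k=4: (−1)^0·120.0000/(24)·0.5912^2·0.8065^4 = +0.739445
  k=5: (−1)^1·120.0000/(120)·0.5912^0·0.8065^6 = -0.275176
d^3_{-2,2}(1.8764) = +0.739445 -0.275176 = +0.464269

d=0.4643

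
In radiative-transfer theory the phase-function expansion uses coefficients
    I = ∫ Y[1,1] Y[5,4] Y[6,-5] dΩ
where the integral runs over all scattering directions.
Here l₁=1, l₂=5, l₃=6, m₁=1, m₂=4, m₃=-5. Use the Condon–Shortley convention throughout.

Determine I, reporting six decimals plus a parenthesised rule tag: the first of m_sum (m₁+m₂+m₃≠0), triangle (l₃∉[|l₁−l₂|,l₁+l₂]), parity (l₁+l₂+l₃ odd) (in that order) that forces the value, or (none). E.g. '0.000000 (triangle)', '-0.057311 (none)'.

-0.303018 (none)

Rules hold: Σm=0, L=12 even, 4≤6≤6.
N = 3·11·13 = 429
Δ = 0!·2!·10!/13! = 1/858
Racah Σ t=0..0: t=0:+1/14400 = 1/14400
⇒ 3j(1 5 6; 0 0 0)² = 6/143, sgn +1
Racah Σ t=0..0: t=0:+1/725760 = 1/725760
⇒ 3j(1 5 6; 1 4 -5)² = 5/78, sgn -1
4πI² = N·(3j₀)²·(3jₘ)² = 15/13
I = -1·√(1.15385/4π) = -0.30301841
No selection rule forces the value: the integral is nonzero (none).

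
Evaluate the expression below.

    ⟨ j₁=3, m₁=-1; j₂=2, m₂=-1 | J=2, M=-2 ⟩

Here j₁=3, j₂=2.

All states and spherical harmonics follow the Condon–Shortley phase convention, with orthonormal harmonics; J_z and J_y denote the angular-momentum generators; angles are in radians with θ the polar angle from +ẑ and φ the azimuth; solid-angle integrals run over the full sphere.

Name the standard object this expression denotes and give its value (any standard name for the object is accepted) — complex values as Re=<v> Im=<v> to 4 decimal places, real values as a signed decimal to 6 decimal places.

This is a Clebsch–Gordan (vector-coupling) coefficient.
j₁+j₂−J=3  J+j₁−j₂=3  J−j₁+j₂=1  j₁+j₂+J+1=8
(j₁±m₁, j₂±m₂, J±M) = (2,4,1,3,0,4)
P² = 216/7
sum k=1..1:
  [1] −1/12 = -1/12
S = -1/12
C² = P²·S² = 3/14 ; C = -0.462910

Clebsch–Gordan coefficient, −√(3/14) ≈ -0.462910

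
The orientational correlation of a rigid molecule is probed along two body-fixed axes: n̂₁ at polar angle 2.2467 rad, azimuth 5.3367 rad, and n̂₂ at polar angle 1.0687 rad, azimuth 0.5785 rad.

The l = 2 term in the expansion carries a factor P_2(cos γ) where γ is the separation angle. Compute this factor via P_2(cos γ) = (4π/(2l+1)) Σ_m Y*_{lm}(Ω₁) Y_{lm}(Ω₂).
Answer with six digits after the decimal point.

Term-by-term m-sum for l=2 (normalisation 4π/5 = 2.513274):
  m=-2: (-0.074438, -0.222999) × (0.119343, -0.271757) = (-0.069485, -0.006384)  (running Σ = (-0.069485, -0.006384))
  m=-1: (-0.220400, 0.305925) × (0.272880, -0.178198) = (-0.005627, 0.122755)  (running Σ = (-0.075113, 0.116371))
  m=0: (0.054921, -0.000000) × (-0.096243, 0.000000) = (-0.005286, 0.000000)  (running Σ = (-0.080398, 0.116371))
  m=1: (0.220400, 0.305925) × (-0.272880, -0.178198) = (-0.005627, -0.122755)  (running Σ = (-0.086026, -0.006384))
  m=2: (-0.074438, 0.222999) × (0.119343, 0.271757) = (-0.069485, 0.006384)  (running Σ = (-0.155511, 0.000000))
Total Σ_m = (-0.155511, 0.000000). Multiply by 2.513274: (-0.390842, 0.000000). P_2(cos γ) = -0.390842

-0.390842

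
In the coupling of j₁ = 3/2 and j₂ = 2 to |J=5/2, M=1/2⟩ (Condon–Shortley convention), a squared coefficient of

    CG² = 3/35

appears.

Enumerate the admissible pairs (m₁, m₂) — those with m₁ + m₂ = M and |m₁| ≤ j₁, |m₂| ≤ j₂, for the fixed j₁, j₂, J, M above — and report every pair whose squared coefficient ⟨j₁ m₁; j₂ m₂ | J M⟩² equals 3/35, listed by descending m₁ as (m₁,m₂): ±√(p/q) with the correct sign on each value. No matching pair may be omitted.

Admissible pairs with m₁+m₂ = M = 1/2: (-3/2,2), (-1/2,1), (1/2,0), (3/2,-1)
  (m₁,m₂)=(3/2,-1): CG² = 27/70, CG = +√(27/70)
  (m₁,m₂)=(1/2,0): CG² = 3/35, CG = +√(3/35)   ← matches the target
  (m₁,m₂)=(-1/2,1): CG² = 5/14, CG = −√(5/14)
  (m₁,m₂)=(-3/2,2): CG² = 6/35, CG = −√(6/35)
Pairs with CG² = 3/35: (1/2,0): +√(3/35)

(1/2,0): +√(3/35)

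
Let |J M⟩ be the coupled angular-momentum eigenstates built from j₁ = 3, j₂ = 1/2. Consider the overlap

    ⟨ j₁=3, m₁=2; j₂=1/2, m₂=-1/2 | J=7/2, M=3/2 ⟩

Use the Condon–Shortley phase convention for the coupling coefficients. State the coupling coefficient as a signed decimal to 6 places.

√[8·0!6!1!/8! · 5!1!0!1!5!2!] = √(28800/7)
  +(−1)^0/∏(0,0,1,0,5,1)! = 1/120  (running 1/120)
⟨..|..⟩ = √(28800/7)·(1/120) = +0.534522

+0.534522  (= +√(2/7))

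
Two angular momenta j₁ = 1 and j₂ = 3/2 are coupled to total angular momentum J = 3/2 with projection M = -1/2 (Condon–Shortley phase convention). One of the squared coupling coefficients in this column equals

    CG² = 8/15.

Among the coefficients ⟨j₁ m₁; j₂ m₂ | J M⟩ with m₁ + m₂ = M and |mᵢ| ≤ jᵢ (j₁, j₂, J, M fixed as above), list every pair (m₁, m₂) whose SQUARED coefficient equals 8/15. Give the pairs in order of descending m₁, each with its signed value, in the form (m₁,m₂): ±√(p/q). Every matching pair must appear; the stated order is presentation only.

(-1,1/2): −√(8/15)

Admissible pairs with m₁+m₂ = M = -1/2: (-1,1/2), (0,-1/2), (1,-3/2)
  (m₁,m₂)=(1,-3/2): CG² = 2/5, CG = +√(2/5)
  (m₁,m₂)=(0,-1/2): CG² = 1/15, CG = +√(1/15)
  (m₁,m₂)=(-1,1/2): CG² = 8/15, CG = −√(8/15)   ← matches the target
Pairs with CG² = 8/15: (-1,1/2): −√(8/15)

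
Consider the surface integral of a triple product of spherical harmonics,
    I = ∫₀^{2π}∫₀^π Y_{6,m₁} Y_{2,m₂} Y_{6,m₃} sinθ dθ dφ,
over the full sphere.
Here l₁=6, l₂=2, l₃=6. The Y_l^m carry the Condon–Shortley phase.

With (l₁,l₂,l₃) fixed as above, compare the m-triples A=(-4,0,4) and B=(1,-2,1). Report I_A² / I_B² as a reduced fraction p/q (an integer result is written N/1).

2/147

Shared (l₁,l₂,l₃)=(6,2,6): N and (l;000)² cancel in I_A²/I_B².
A: Δ = 2!·10!·2!/15! = 1/90090; Racah Σ t=0..2: t=0:+1/14515200 t=1:−1/362880 t=2:+1/322560 = 1/2419200; ⇒ 3j(6 2 6; -4 0 4)² = 2/5005, sgn +1
B: Δ = 2!·10!·2!/15! = 1/90090; Racah Σ t=0..0: t=0:+1/57600 = 1/57600; ⇒ 3j(6 2 6; 1 -2 1)² = 21/715, sgn -1
I_A²/I_B² = (2/5005)/(21/715) = 2/147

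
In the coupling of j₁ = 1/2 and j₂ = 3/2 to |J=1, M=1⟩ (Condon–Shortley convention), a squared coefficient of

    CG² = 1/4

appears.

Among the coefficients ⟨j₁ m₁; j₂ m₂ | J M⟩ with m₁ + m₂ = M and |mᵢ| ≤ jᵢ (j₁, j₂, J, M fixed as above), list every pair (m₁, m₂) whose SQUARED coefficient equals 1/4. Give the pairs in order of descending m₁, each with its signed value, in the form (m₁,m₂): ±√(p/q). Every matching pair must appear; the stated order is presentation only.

(1/2,1/2): +√(1/4)

Admissible pairs with m₁+m₂ = M = 1: (-1/2,3/2), (1/2,1/2)
  (m₁,m₂)=(1/2,1/2): CG² = 1/4, CG = +√(1/4)   ← matches the target
  (m₁,m₂)=(-1/2,3/2): CG² = 3/4, CG = −√(3/4)
Pairs with CG² = 1/4: (1/2,1/2): +√(1/4)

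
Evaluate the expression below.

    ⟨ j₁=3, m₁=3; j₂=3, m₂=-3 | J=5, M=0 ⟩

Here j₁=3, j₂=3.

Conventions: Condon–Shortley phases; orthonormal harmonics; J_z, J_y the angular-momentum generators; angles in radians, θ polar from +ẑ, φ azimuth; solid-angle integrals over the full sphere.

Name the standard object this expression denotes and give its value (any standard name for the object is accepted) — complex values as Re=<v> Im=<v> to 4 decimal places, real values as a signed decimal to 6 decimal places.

Clebsch–Gordan coefficient, +√(1/84) ≈ +0.109109

This is a Clebsch–Gordan (vector-coupling) coefficient.
j₁+j₂−J=1  J+j₁−j₂=5  J−j₁+j₂=5  j₁+j₂+J+1=12
(j₁±m₁, j₂±m₂, J±M) = (6,0,0,6,5,5)
P² = 17280000/7
sum k=0..0:
  [0] +1/14400 = 1/14400
S = 1/14400
C² = P²·S² = 1/84 ; C = +0.109109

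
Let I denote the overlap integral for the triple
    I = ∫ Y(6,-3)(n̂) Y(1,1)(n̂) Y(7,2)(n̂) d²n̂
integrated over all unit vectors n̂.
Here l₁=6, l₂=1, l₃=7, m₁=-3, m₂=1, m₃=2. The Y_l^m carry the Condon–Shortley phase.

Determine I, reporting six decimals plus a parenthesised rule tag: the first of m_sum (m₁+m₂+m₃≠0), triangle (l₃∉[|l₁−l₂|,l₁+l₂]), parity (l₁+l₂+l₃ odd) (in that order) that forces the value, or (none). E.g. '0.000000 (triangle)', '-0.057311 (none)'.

0.110647 (none)

Rules hold: Σm=0, L=14 even, 5≤7≤7.
N = 13·3·15 = 585
Δ = 0!·12!·2!/15! = 1/1365
Racah Σ t=0..0: t=0:+1/518400 = 1/518400
⇒ 3j(6 1 7; 0 0 0)² = 7/195, sgn -1
Racah Σ t=0..0: t=0:+1/4354560 = 1/4354560
⇒ 3j(6 1 7; -3 1 2)² = 2/273, sgn -1
4πI² = N·(3j₀)²·(3jₘ)² = 2/13
I = +1·√(0.153846/4π) = 0.11064668
No selection rule forces the value: the integral is nonzero (none).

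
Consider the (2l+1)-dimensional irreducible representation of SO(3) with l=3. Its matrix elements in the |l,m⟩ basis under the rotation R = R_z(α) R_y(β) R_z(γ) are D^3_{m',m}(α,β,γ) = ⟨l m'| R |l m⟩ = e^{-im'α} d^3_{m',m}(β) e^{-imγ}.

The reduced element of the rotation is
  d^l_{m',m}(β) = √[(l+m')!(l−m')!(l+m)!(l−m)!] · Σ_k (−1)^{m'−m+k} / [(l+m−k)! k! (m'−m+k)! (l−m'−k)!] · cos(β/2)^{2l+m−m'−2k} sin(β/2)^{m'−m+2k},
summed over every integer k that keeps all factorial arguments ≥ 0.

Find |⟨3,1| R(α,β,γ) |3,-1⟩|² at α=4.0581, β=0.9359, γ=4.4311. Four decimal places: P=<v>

P=0.2695

Split into d^3_{1,-1}(β=0.9359) × two z-phases.
Half-angle: c=0.892495, s=0.451058. N=√(24·2·2·24)=48.000000
k: max(0,(-1)−(1))=0 … min(3+(-1),3−(1))=2
  k=0: (−1)^2·48.0000/(8)·0.8925^4·0.4511^2 = +0.774530
  k=1: (−1)^3·48.0000/(6)·0.8925^2·0.4511^4 = -0.263772
  k=2: (−1)^4·48.0000/(48)·0.8925^0·0.4511^6 = +0.008422
d^3_{1,-1}(0.9359) = +0.774530 -0.263772 +0.008422 = +0.519179
|D^3_{1,-1}|² = |d^3_{1,-1}(β)|² = (+0.519179)² = 0.269547 (the z-rotation phases have unit modulus)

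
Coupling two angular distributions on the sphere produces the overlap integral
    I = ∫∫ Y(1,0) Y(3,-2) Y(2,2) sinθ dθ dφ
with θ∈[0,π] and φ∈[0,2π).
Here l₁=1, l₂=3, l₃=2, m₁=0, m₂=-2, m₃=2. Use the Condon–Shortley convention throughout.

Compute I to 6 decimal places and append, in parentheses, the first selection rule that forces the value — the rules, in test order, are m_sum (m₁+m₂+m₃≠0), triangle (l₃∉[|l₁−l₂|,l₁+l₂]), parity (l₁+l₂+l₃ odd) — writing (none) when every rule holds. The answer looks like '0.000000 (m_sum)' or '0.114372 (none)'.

m-sum 0 ✓  L=6 even ✓  2≤2≤4 ✓
Π(2lᵢ+1) = 3×7×5 = 105
triangle coeff Δ(1,3,2) = 1/105
Σ_t [1,1]: t=1:−1/4 = -1/4
(3j)²=3/35 [(1 3 2; 0 0 0)], sign=-1
Σ_t [1,1]: t=1:−1/24 = -1/24
(3j)²=1/21 [(1 3 2; 0 -2 2)], sign=-1
⇒ 4πI² = 3/7
I = (+1)√(3/7/(4π)) = 0.18467439
No selection rule forces the value: the integral is nonzero (none).

0.184674 (none)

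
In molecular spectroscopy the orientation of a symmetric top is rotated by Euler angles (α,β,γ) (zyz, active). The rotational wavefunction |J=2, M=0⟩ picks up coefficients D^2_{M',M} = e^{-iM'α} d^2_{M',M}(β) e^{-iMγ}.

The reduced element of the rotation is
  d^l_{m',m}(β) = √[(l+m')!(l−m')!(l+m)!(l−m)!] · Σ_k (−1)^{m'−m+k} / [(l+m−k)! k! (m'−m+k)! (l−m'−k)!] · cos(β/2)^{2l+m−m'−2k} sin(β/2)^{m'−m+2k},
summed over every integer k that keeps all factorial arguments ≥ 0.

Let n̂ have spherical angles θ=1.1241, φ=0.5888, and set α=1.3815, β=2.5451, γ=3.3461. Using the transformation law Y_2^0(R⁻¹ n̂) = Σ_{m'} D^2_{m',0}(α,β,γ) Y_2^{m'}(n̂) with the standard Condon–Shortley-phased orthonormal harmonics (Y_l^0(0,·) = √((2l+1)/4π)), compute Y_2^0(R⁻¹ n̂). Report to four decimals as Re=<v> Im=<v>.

Re=-0.3154 Im=0.0000

Need the full column D^2_{m',0} for m'=−2..2 at α=1.3815, β=2.5451, γ=3.3461.
cos(β/2)=0.293844, sin(β/2)=0.955853
d^2_{-2,0}: single k=2 term ⇒ +0.193238;  D = -0.179554+0.071423i
d^2_{-1,0}: k∈[1..2] ⇒ +0.059404 -0.628589 = -0.569184;  D = -0.107102-0.559017i
d^2_{0,0}: k∈[0..2] ⇒ +0.007455 -0.315557 +0.834766 = +0.526665;  D = +0.526665+0.000000i
d^2_{1,0}: k∈[0..1] ⇒ -0.059404 +0.628589 = +0.569184;  D = +0.107102-0.559017i
d^2_{2,0}: single k=0 term ⇒ +0.193238;  D = -0.179554-0.071423i
Y_2^{m'}(θ=1.1241,φ=0.5888) and Σ D·Y over m':
  (-0.1796+0.0714i)·(+0.1204-0.2902i)  (-0.1071-0.5590i)·(+0.2503-0.1672i)  (+0.5267+0.0000i)·(-0.1388+0.0000i)  (+0.1071-0.5590i)·(-0.2503-0.1672i)  (-0.1796-0.0714i)·(+0.1204+0.2902i)
Y_2^0(R⁻¹ n̂) = -0.315389+0.000000i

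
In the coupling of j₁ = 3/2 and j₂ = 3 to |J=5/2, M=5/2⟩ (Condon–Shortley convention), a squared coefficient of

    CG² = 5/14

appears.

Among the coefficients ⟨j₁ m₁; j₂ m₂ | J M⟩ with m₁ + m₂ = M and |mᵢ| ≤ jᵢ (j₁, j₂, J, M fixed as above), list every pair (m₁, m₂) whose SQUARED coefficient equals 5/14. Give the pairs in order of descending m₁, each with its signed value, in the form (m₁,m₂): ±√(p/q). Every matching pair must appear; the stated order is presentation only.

(1/2,2): −√(5/14)

Admissible pairs with m₁+m₂ = M = 5/2: (-1/2,3), (1/2,2), (3/2,1)
  (m₁,m₂)=(3/2,1): CG² = 3/28, CG = +√(3/28)
  (m₁,m₂)=(1/2,2): CG² = 5/14, CG = −√(5/14)   ← matches the target
  (m₁,m₂)=(-1/2,3): CG² = 15/28, CG = +√(15/28)
Pairs with CG² = 5/14: (1/2,2): −√(5/14)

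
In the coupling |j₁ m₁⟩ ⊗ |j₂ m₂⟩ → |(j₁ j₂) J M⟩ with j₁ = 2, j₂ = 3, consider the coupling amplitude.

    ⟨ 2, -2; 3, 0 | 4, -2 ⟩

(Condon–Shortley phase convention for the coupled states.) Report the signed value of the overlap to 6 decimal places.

triangle: 1!·3!·5!/10! = 720/3628800
(j±m)!: 0!·4!·3!·3!·2!·6! = 1244160
prefactor² = (2J+1)·Δ·N² = 15552/7
  k=1: −1/(1!·0!·3!·2!·0!·3!) = -1/72
Σ = -1/72  ⇒  CG² = 15552/7·(-1/72)² = 3/7
CG = −√(3/7) = -0.654654

−√(3/7) ≈ -0.654654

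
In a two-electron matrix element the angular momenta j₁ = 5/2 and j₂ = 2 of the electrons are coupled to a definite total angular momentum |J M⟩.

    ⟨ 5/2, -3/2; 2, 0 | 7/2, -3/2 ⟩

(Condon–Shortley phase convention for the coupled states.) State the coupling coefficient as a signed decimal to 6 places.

√[8·1!4!3!/9! · 1!4!2!2!2!5!] = √(512/7)
  +(−1)^0/∏(0,1,4,2,0,1)! = 1/48  (running 1/48)
  +(−1)^1/∏(1,0,3,1,1,2)! = -1/12  (running -1/16)
⟨..|..⟩ = √(512/7)·(-1/16) = -0.534522

−√(2/7) ≈ -0.534522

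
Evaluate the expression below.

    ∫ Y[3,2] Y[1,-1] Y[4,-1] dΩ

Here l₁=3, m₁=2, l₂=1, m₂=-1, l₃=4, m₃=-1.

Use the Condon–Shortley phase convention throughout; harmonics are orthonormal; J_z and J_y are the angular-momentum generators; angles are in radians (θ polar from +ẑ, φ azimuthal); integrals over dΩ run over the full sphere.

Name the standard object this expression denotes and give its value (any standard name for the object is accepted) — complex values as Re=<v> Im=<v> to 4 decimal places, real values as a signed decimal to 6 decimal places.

Gaunt coefficient, -0.106622

This is a Gaunt coefficient — the integral of a triple product of spherical harmonics over the sphere.
Rules hold: Σm=0, L=8 even, 2≤4≤4.
N = 7·3·9 = 189
Δ = 0!·6!·2!/9! = 1/252
Racah Σ t=0..0: t=0:+1/36 = 1/36
⇒ 3j(3 1 4; 0 0 0)² = 4/63, sgn +1
Racah Σ t=0..0: t=0:+1/240 = 1/240
⇒ 3j(3 1 4; 2 -1 -1)² = 1/84, sgn -1
4πI² = N·(3j₀)²·(3jₘ)² = 1/7
I = -1·√(0.142857/4π) = -0.10662181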